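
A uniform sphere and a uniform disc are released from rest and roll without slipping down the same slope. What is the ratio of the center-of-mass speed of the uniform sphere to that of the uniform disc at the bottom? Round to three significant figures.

Each satisfies Mgh = ½(1+k)Mv² with k = I/(MR²), so v ∝ 1/√(1+k).
For the uniform sphere k = 0.4; for the uniform disc k = 0.5.
v₁/v₂ = √((1+k₂)/(1+k₁)) = √(1.5/1.4) ≈ 1.04.

v_ratio ≈ 1.04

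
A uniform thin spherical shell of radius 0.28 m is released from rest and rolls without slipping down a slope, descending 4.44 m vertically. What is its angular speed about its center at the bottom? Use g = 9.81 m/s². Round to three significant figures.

Here I = (2/3)MR², so the shape factor k = I/(MR²) = 2/3.
The rolling condition ω = v/R makes the rotational term ½I(v/R)² = ½kMv², so KE_total = ½(1+k)Mv² = (5/6)Mv².
Energy conservation Mgh = ½(1+k)Mv² gives v = √(2gh/(1+k)) = √(2 × 9.81 × 4.44 / 1.667) = 7.23 m/s.
Then ω = v/R = 7.23 / 0.28 ≈ 25.8 rad/s.

ω ≈ 25.8 rad/s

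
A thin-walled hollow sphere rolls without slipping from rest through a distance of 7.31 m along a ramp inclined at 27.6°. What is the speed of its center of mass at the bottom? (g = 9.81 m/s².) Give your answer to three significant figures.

Here I = (2/3)MR², so the shape factor k = I/(MR²) = 2/3.
Since it rolls without slipping, ω = v/R and KE = ½Mv² + ½Iω² = ½(1+k)Mv² = (5/6)Mv².
The vertical drop is h = L sinθ = 7.31 × sin27.6° = 3.387 m.
Setting Mgh = (5/6)Mv² gives v = √(2gh/(1+k)) = √(2·9.81·3.387/1.667) ≈ 6.31 m/s.

v ≈ 6.31 m/s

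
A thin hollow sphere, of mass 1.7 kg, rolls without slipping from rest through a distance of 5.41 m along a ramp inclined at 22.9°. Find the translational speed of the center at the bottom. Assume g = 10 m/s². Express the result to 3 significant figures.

Here I = (2/3)MR², so the shape factor k = I/(MR²) = 2/3.
Pure rolling means v = ωR; then KE = ½Mv² + ½I(v/R)² = ½(1+k)Mv² = (5/6)Mv².
The vertical drop is h = L sinθ = 5.41 × sin22.9° = 2.105 m.
Energy conservation: Mgh = (5/6)Mv², so v = √(2gh/(1+k)) = √(2 × 10 × 2.105 / 1.667) ≈ 5.03 m/s.

v ≈ 5.03 m/s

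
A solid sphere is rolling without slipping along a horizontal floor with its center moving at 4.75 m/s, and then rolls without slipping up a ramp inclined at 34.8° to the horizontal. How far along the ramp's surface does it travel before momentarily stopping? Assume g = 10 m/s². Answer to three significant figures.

With I = (2/5)MR², the ratio k = I/(MR²) is 0.4.
Pure rolling means v = ωR; then KE = ½Mv² + ½I(v/R)² = ½(1+k)Mv² = (7/10)Mv².
Setting this equal to Mgh gives the vertical rise h = (1+k)v₀²/(2g) = 1.4×4.75²/(2×10) = 1.579 m.
The distance along the slope is d = h/sinθ = 1.579/sin34.8° ≈ 2.77 m.

d ≈ 2.77 m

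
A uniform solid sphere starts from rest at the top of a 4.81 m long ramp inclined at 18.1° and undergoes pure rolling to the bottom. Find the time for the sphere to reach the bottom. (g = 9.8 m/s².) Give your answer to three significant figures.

For this body I = (2/5)MR², i.e. k = I/(MR²) = 0.4.
Along the incline Mg sinθ − f = Ma, and torque about the center fR = Iα = kMR²(a/R) gives f = kMa.
Hence a = g sinθ/(1+k) = 9.8×sin18.1°/1.4 = 2.175 m/s².
With constant a from rest, t = √(2L/a) = √(2·4.81/2.175) ≈ 2.10 s.

t ≈ 2.10 s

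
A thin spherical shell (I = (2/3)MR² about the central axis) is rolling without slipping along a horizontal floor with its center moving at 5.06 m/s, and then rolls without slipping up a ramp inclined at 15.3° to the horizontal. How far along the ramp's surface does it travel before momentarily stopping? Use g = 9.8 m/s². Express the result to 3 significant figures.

d ≈ 8.25 m

Here I = (2/3)MR², so the shape factor k = I/(MR²) = 2/3.
The rolling condition ω = v/R makes the rotational term ½I(v/R)² = ½kMv², so KE_total = ½(1+k)Mv² = (5/6)Mv².
Setting this equal to Mgh gives the vertical rise h = (1+k)v₀²/(2g) = 1.667×5.06²/(2×9.8) = 2.177 m.
The distance along the slope is d = h/sinθ = 2.177/sin15.3° ≈ 8.25 m.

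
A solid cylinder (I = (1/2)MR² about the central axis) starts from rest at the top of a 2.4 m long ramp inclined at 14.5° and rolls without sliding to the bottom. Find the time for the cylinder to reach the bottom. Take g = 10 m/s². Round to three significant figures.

With I = (1/2)MR², the ratio k = I/(MR²) is 0.5.
Translational: Mg sinθ − f = Ma. Rotational about the CM: fR = Iα = kMRa, so f = kMa.
Hence a = g sinθ/(1+k) = 10×sin14.5°/1.5 = 1.669 m/s².
Starting from rest, L = ½at², so t = √(2L/a) = √(2×2.4/1.669) ≈ 1.70 s.

t ≈ 1.70 s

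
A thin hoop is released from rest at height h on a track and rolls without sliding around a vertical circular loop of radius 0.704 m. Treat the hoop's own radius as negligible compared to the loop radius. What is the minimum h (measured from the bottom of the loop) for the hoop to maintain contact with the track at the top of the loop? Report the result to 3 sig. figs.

h_min ≈ 2.11 m

Here I = MR², so the shape factor k = I/(MR²) = 1.
At the top of the loop, the minimum-contact condition is Mg = Mv_top²/r, so v_top² = gr.
With ω = v/R, the kinetic energy at speed v is ½(1+k)Mv² = Mv².
Energy conservation from release (height h) to the top (height 2r): Mgh = Mg(2r) + M·gr.
Thus h_min = 2r + (1+k)r/2 = r(2 + 2/2) = 0.704 × 3 ≈ 2.11 m.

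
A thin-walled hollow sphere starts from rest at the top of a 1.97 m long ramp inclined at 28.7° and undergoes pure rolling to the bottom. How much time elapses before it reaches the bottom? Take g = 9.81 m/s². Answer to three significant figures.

For this body I = (2/3)MR², i.e. k = I/(MR²) = 2/3.
Newton's second law down the slope: Mg sinθ − f = Ma. The torque equation fR = Iα (with α = a/R) gives f = kMa.
Hence a = g sinθ/(1+k) = 9.81×sin28.7°/1.667 = 2.827 m/s².
With constant a from rest, t = √(2L/a) = √(2·1.97/2.827) ≈ 1.18 s.

t ≈ 1.18 s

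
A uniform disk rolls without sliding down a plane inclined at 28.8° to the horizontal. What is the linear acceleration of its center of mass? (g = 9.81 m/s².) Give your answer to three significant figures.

a ≈ 3.15 m/s²

Here I = (1/2)MR², so the shape factor k = I/(MR²) = 0.5.
Along the incline Mg sinθ − f = Ma, and torque about the center fR = Iα = kMR²(a/R) gives f = kMa.
Eliminating f: Mg sinθ = (1+k)Ma, so a = g sinθ/(1+k) = 9.81 × sin28.8° / 1.5 ≈ 3.15 m/s².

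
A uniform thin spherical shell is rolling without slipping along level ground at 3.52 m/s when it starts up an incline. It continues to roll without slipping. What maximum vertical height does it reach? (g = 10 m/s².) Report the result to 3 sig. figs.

h ≈ 1.03 m

For this body I = (2/3)MR², i.e. k = I/(MR²) = 2/3.
Rolling without slipping gives ω = v/R, so the total kinetic energy is ½Mv² + ½Iω² = ½(1+k)Mv² = (5/6)Mv².
At the top the kinetic energy is zero, so (5/6)Mv₀² = Mgh.
Thus h = (1+k)v₀²/(2g) = 1.667 × 3.52² / (2 × 10) ≈ 1.03 m.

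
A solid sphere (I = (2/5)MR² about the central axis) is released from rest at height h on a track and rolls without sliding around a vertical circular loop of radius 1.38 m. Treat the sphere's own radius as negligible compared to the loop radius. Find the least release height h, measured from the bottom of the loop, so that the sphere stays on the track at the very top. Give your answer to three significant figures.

The moment of inertia is (2/5)MR², giving k ≡ I/(MR²) = 0.4.
At the top of the loop, the minimum-contact condition is Mg = Mv_top²/r, so v_top² = gr.
With ω = v/R, the kinetic energy at speed v is ½(1+k)Mv² = (7/10)Mv².
Energy conservation from release (height h) to the top (height 2r): Mgh = Mg(2r) + (7/10)M·gr.
Thus h_min = 2r + (1+k)r/2 = r(2 + 1.4/2) = 1.38 × 2.7 ≈ 3.73 m.

h_min ≈ 3.73 m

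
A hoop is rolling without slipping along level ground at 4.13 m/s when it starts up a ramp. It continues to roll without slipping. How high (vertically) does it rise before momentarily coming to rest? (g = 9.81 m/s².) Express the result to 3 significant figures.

h ≈ 1.74 m

Here I = MR², so the shape factor k = I/(MR²) = 1.
Rolling without slipping gives ω = v/R, so the total kinetic energy is ½Mv² + ½Iω² = ½(1+k)Mv² = Mv².
At the top the kinetic energy is zero, so Mv₀² = Mgh.
Thus h = (1+k)v₀²/(2g) = 2 × 4.13² / (2 × 9.81) ≈ 1.74 m.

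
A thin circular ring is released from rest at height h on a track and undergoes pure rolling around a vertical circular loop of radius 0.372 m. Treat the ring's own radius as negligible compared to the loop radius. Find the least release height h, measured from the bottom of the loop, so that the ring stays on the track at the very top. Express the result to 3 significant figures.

h_min ≈ 1.12 m

The moment of inertia is MR², giving k ≡ I/(MR²) = 1.
At the top, contact is just lost when gravity alone supplies the centripetal force: Mg = Mv_top²/r, i.e. v_top² = gr.
With ω = v/R, the kinetic energy at speed v is ½(1+k)Mv² = Mv².
Energy conservation from release (height h) to the top (height 2r): Mgh = Mg(2r) + M·gr.
Thus h_min = 2r + (1+k)r/2 = r(2 + 2/2) = 0.372 × 3 ≈ 1.12 m.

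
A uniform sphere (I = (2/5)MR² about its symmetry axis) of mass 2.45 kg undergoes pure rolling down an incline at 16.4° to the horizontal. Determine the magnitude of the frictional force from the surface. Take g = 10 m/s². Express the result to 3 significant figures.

The moment of inertia is (2/5)MR², giving k ≡ I/(MR²) = 0.4.
Newton's second law down the slope: Mg sinθ − f = Ma. The torque equation fR = Iα (with α = a/R) gives f = kMa.
Combining, a = g sinθ/(1+k) and f = kMa = kMg sinθ/(1+k).
f = 0.4 × 2.45 × 10 × sin16.4° / 1.4 ≈ 1.98 N.

f ≈ 1.98 N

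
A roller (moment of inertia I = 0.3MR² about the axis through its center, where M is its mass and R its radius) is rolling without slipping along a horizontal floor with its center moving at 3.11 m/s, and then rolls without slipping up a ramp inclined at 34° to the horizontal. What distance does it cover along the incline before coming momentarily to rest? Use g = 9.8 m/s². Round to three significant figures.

Here I = 0.3MR², so the shape factor k = I/(MR²) = 0.3.
The rolling condition ω = v/R makes the rotational term ½I(v/R)² = ½kMv², so KE_total = ½(1+k)Mv² = (13/20)Mv².
Setting this equal to Mgh gives the vertical rise h = (1+k)v₀²/(2g) = 1.3×3.11²/(2×9.8) = 0.6415 m.
Along the incline, d = h/sinθ = 0.6415/sin34° ≈ 1.15 m.

d ≈ 1.15 m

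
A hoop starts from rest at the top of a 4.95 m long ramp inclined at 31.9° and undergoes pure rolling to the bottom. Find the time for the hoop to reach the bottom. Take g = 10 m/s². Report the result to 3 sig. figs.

t ≈ 1.94 s

Here I = MR², so the shape factor k = I/(MR²) = 1.
Translational: Mg sinθ − f = Ma. Rotational about the CM: fR = Iα = kMRa, so f = kMa.
Hence a = g sinθ/(1+k) = 10×sin31.9°/2 = 2.642 m/s².
With constant a from rest, t = √(2L/a) = √(2·4.95/2.642) ≈ 1.94 s.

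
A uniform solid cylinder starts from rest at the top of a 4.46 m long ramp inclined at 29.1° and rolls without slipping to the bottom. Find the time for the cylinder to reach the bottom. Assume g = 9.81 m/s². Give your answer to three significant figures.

t ≈ 1.67 s

The moment of inertia is (1/2)MR², giving k ≡ I/(MR²) = 0.5.
Along the incline Mg sinθ − f = Ma, and torque about the center fR = Iα = kMR²(a/R) gives f = kMa.
Hence a = g sinθ/(1+k) = 9.81×sin29.1°/1.5 = 3.181 m/s².
Starting from rest, L = ½at², so t = √(2L/a) = √(2×4.46/3.181) ≈ 1.67 s.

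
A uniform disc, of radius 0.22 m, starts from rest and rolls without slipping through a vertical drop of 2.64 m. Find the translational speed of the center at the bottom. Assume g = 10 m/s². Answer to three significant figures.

v ≈ 5.93 m/s

Here I = (1/2)MR², so the shape factor k = I/(MR²) = 0.5.
Pure rolling means v = ωR; then KE = ½Mv² + ½I(v/R)² = ½(1+k)Mv² = (3/4)Mv².
Setting Mgh = (3/4)Mv² gives v = √(2gh/(1+k)) = √(2·10·2.64/1.5) ≈ 5.93 m/s.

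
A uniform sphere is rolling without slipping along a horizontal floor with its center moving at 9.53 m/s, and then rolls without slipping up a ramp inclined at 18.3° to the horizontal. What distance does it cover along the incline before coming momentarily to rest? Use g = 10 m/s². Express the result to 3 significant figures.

d ≈ 20.2 m

The moment of inertia is (2/5)MR², giving k ≡ I/(MR²) = 0.4.
The rolling condition ω = v/R makes the rotational term ½I(v/R)² = ½kMv², so KE_total = ½(1+k)Mv² = (7/10)Mv².
Setting this equal to Mgh gives the vertical rise h = (1+k)v₀²/(2g) = 1.4×9.53²/(2×10) = 6.357 m.
Along the incline, d = h/sinθ = 6.357/sin18.3° ≈ 20.2 m.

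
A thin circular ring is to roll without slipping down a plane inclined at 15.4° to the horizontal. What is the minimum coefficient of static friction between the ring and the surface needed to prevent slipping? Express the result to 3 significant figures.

μ_min ≈ 0.138

For this body I = MR², i.e. k = I/(MR²) = 1.
Newton's second law down the slope: Mg sinθ − f = Ma. The torque equation fR = Iα (with α = a/R) gives f = kMa.
These give a = g sinθ/(1+k) and the required friction f = kMg sinθ/(1+k).
The normal force is N = Mg cosθ, so μ_min = f/N = k tanθ/(1+k).
μ_min = 1 × tan15.4° / 2 ≈ 0.138.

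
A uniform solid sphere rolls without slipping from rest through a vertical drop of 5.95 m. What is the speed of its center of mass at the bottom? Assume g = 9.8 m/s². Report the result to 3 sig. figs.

The moment of inertia is (2/5)MR², giving k ≡ I/(MR²) = 0.4.
Rolling without slipping gives ω = v/R, so the total kinetic energy is ½Mv² + ½Iω² = ½(1+k)Mv² = (7/10)Mv².
Energy conservation: Mgh = (7/10)Mv², so v = √(2gh/(1+k)) = √(2 × 9.8 × 5.95 / 1.4) ≈ 9.13 m/s.

v ≈ 9.13 m/s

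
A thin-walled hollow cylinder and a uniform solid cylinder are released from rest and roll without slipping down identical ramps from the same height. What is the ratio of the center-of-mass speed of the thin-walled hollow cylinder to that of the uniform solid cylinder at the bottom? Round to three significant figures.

Each satisfies Mgh = ½(1+k)Mv² with k = I/(MR²), so v ∝ 1/√(1+k).
For the thin-walled hollow cylinder k = 1; for the uniform solid cylinder k = 0.5.
v₁/v₂ = √((1+k₂)/(1+k₁)) = √(1.5/2) ≈ 0.866.

v_ratio ≈ 0.866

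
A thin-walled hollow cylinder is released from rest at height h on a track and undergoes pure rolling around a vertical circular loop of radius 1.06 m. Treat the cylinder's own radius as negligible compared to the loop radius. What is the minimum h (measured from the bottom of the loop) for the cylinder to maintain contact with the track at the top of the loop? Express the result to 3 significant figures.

h_min ≈ 3.18 m

For this body I = MR², i.e. k = I/(MR²) = 1.
At the top of the loop, the minimum-contact condition is Mg = Mv_top²/r, so v_top² = gr.
With ω = v/R, the kinetic energy at speed v is ½(1+k)Mv² = Mv².
Energy conservation from release (height h) to the top (height 2r): Mgh = Mg(2r) + M·gr.
Thus h_min = 2r + (1+k)r/2 = r(2 + 2/2) = 1.06 × 3 ≈ 3.18 m.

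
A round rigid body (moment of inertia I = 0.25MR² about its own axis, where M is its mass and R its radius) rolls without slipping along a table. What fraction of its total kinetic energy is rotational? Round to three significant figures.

With I = 0.25MR², the ratio k = I/(MR²) is 0.25.
With ω = v/R, KE_trans = ½Mv² and KE_rot = ½Iω² = ½kMv², so KE_total = ½(1+k)Mv².
The rotational fraction is therefore k/(1+k) = 0.25/1.25 ≈ 0.200.

fraction ≈ 0.200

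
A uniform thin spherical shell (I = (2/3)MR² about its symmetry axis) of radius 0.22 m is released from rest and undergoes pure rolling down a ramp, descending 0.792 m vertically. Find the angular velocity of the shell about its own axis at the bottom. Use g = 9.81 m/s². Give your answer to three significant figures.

Here I = (2/3)MR², so the shape factor k = I/(MR²) = 2/3.
Rolling without slipping gives ω = v/R, so the total kinetic energy is ½Mv² + ½Iω² = ½(1+k)Mv² = (5/6)Mv².
Energy conservation Mgh = ½(1+k)Mv² gives v = √(2gh/(1+k)) = √(2 × 9.81 × 0.792 / 1.667) = 3.053 m/s.
Then ω = v/R = 3.053 / 0.22 ≈ 13.9 rad/s.

ω ≈ 13.9 rad/s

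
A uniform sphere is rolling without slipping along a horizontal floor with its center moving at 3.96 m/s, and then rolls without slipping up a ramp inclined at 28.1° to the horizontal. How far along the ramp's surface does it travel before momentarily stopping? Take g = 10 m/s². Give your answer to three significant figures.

With I = (2/5)MR², the ratio k = I/(MR²) is 0.4.
The rolling condition ω = v/R makes the rotational term ½I(v/R)² = ½kMv², so KE_total = ½(1+k)Mv² = (7/10)Mv².
Setting this equal to Mgh gives the vertical rise h = (1+k)v₀²/(2g) = 1.4×3.96²/(2×10) = 1.098 m.
The distance along the slope is d = h/sinθ = 1.098/sin28.1° ≈ 2.33 m.

d ≈ 2.33 m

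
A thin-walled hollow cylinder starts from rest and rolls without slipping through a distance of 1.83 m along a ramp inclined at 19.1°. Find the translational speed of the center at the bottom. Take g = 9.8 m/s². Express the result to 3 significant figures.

Here I = MR², so the shape factor k = I/(MR²) = 1.
Since it rolls without slipping, ω = v/R and KE = ½Mv² + ½Iω² = ½(1+k)Mv² = Mv².
The vertical drop is h = L sinθ = 1.83 × sin19.1° = 0.5988 m.
Setting Mgh = Mv² gives v = √(2gh/(1+k)) = √(2·9.8·0.5988/2) ≈ 2.42 m/s.

v ≈ 2.42 m/s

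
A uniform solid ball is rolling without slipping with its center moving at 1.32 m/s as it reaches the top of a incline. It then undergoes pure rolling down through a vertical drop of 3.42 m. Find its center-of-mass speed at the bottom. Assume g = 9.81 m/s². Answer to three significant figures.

Here I = (2/5)MR², so the shape factor k = I/(MR²) = 0.4.
Rolling without slipping gives ω = v/R, so the total kinetic energy is ½Mv² + ½Iω² = ½(1+k)Mv² = (7/10)Mv².
Conserving energy between top and bottom: (7/10)Mv² = (7/10)Mv₀² + Mgh, hence v² = v₀² + 2gh/(1+k).
v = √(1.32² + 2×9.81×3.42/1.4) = √49.67 ≈ 7.05 m/s.

v ≈ 7.05 m/s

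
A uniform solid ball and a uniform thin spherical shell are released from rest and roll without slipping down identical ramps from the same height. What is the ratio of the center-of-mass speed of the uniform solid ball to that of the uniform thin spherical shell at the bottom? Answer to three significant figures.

v_ratio ≈ 1.09

Each satisfies Mgh = ½(1+k)Mv² with k = I/(MR²), so v ∝ 1/√(1+k).
For the uniform solid ball k = 0.4; for the uniform thin spherical shell k = 2/3.
v₁/v₂ = √((1+k₂)/(1+k₁)) = √(1.667/1.4) ≈ 1.09.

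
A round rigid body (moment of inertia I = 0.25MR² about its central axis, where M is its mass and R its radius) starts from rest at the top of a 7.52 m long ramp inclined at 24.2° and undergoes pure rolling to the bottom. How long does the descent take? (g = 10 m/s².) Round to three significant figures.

For this body I = 0.25MR², i.e. k = I/(MR²) = 0.25.
Newton's second law down the slope: Mg sinθ − f = Ma. The torque equation fR = Iα (with α = a/R) gives f = kMa.
Hence a = g sinθ/(1+k) = 10×sin24.2°/1.25 = 3.279 m/s².
Starting from rest, L = ½at², so t = √(2L/a) = √(2×7.52/3.279) ≈ 2.14 s.

t ≈ 2.14 s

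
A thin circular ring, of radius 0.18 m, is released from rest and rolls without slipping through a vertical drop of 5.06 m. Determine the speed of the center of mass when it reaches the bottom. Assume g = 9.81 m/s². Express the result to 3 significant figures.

For this body I = MR², i.e. k = I/(MR²) = 1.
The rolling condition ω = v/R makes the rotational term ½I(v/R)² = ½kMv², so KE_total = ½(1+k)Mv² = Mv².
Setting Mgh = Mv² gives v = √(2gh/(1+k)) = √(2·9.81·5.06/2) ≈ 7.05 m/s.

v ≈ 7.05 m/s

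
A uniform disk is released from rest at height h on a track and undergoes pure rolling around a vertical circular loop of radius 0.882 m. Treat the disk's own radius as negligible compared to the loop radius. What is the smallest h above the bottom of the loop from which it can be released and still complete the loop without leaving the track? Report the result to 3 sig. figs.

h_min ≈ 2.43 m

The moment of inertia is (1/2)MR², giving k ≡ I/(MR²) = 0.5.
At the top, contact is just lost when gravity alone supplies the centripetal force: Mg = Mv_top²/r, i.e. v_top² = gr.
With ω = v/R, the kinetic energy at speed v is ½(1+k)Mv² = (3/4)Mv².
Energy conservation from release (height h) to the top (height 2r): Mgh = Mg(2r) + (3/4)M·gr.
Thus h_min = 2r + (1+k)r/2 = r(2 + 1.5/2) = 0.882 × 2.75 ≈ 2.43 m.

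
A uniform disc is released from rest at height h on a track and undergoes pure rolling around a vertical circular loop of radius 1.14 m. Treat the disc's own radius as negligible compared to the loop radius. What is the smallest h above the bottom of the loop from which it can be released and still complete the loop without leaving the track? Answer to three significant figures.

With I = (1/2)MR², the ratio k = I/(MR²) is 0.5.
At the top, contact is just lost when gravity alone supplies the centripetal force: Mg = Mv_top²/r, i.e. v_top² = gr.
With ω = v/R, the kinetic energy at speed v is ½(1+k)Mv² = (3/4)Mv².
Energy conservation from release (height h) to the top (height 2r): Mgh = Mg(2r) + (3/4)M·gr.
Thus h_min = 2r + (1+k)r/2 = r(2 + 1.5/2) = 1.14 × 2.75 ≈ 3.14 m.

h_min ≈ 3.14 m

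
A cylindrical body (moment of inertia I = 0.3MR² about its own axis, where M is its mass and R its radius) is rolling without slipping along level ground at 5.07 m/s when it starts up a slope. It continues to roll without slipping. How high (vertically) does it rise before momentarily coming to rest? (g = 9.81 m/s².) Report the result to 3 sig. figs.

h ≈ 1.70 m

The moment of inertia is 0.3MR², giving k ≡ I/(MR²) = 0.3.
Rolling without slipping gives ω = v/R, so the total kinetic energy is ½Mv² + ½Iω² = ½(1+k)Mv² = (13/20)Mv².
All of this converts to potential energy at the highest point: (13/20)Mv₀² = Mgh.
Thus h = (1+k)v₀²/(2g) = 1.3 × 5.07² / (2 × 9.81) ≈ 1.70 m.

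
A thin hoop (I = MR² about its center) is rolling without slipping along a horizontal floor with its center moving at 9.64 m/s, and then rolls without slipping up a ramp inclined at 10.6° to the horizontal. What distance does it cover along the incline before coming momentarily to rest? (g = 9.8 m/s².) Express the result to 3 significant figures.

The moment of inertia is MR², giving k ≡ I/(MR²) = 1.
The rolling condition ω = v/R makes the rotational term ½I(v/R)² = ½kMv², so KE_total = ½(1+k)Mv² = Mv².
Setting this equal to Mgh gives the vertical rise h = (1+k)v₀²/(2g) = 2×9.64²/(2×9.8) = 9.483 m.
The distance along the slope is d = h/sinθ = 9.483/sin10.6° ≈ 51.5 m.

d ≈ 51.5 m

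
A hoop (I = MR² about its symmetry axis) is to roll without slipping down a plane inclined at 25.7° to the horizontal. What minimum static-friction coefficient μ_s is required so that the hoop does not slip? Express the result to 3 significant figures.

μ_min ≈ 0.241

The moment of inertia is MR², giving k ≡ I/(MR²) = 1.
Newton's second law down the slope: Mg sinθ − f = Ma. The torque equation fR = Iα (with α = a/R) gives f = kMa.
These give a = g sinθ/(1+k) and the required friction f = kMg sinθ/(1+k).
With N = Mg cosθ, the no-slip condition f ≤ μN gives μ_min = f/N = k tanθ/(1+k).
μ_min = 1 × tan25.7° / 2 ≈ 0.241.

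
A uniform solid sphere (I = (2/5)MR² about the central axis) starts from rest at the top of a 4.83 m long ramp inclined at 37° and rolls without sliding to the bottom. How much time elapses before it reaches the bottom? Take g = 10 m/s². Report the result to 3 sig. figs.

t ≈ 1.50 s

For this body I = (2/5)MR², i.e. k = I/(MR²) = 0.4.
Translational: Mg sinθ − f = Ma. Rotational about the CM: fR = Iα = kMRa, so f = kMa.
Hence a = g sinθ/(1+k) = 10×sin37°/1.4 = 4.299 m/s².
Starting from rest, L = ½at², so t = √(2L/a) = √(2×4.83/4.299) ≈ 1.50 s.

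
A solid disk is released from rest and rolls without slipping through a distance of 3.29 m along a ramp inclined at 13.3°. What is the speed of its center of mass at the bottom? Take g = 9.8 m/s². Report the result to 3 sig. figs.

v ≈ 3.14 m/s

For this body I = (1/2)MR², i.e. k = I/(MR²) = 0.5.
The rolling condition ω = v/R makes the rotational term ½I(v/R)² = ½kMv², so KE_total = ½(1+k)Mv² = (3/4)Mv².
The vertical drop is h = L sinθ = 3.29 × sin13.3° = 0.7569 m.
Energy conservation: Mgh = (3/4)Mv², so v = √(2gh/(1+k)) = √(2 × 9.8 × 0.7569 / 1.5) ≈ 3.14 m/s.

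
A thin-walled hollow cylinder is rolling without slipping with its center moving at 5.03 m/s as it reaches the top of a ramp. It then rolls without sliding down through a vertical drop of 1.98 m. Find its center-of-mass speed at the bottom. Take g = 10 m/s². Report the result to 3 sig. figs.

v ≈ 6.72 m/s

The moment of inertia is MR², giving k ≡ I/(MR²) = 1.
Rolling without slipping gives ω = v/R, so the total kinetic energy is ½Mv² + ½Iω² = ½(1+k)Mv² = Mv².
Conserving energy between top and bottom: Mv² = Mv₀² + Mgh, hence v² = v₀² + 2gh/(1+k).
v = √(5.03² + 2×10×1.98/2) = √45.1 ≈ 6.72 m/s.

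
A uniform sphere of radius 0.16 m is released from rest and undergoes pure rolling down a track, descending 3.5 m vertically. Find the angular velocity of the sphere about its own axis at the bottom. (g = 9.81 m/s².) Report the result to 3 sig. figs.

ω ≈ 43.8 rad/s

For this body I = (2/5)MR², i.e. k = I/(MR²) = 0.4.
Rolling without slipping gives ω = v/R, so the total kinetic energy is ½Mv² + ½Iω² = ½(1+k)Mv² = (7/10)Mv².
Energy conservation Mgh = ½(1+k)Mv² gives v = √(2gh/(1+k)) = √(2 × 9.81 × 3.5 / 1.4) = 7.004 m/s.
Then ω = v/R = 7.004 / 0.16 ≈ 43.8 rad/s.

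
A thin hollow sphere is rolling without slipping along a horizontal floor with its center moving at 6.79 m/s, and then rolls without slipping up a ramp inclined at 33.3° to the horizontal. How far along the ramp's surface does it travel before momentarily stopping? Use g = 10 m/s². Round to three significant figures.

Here I = (2/3)MR², so the shape factor k = I/(MR²) = 2/3.
Pure rolling means v = ωR; then KE = ½Mv² + ½I(v/R)² = ½(1+k)Mv² = (5/6)Mv².
Setting this equal to Mgh gives the vertical rise h = (1+k)v₀²/(2g) = 1.667×6.79²/(2×10) = 3.842 m.
The distance along the slope is d = h/sinθ = 3.842/sin33.3° ≈ 7.00 m.

d ≈ 7.00 m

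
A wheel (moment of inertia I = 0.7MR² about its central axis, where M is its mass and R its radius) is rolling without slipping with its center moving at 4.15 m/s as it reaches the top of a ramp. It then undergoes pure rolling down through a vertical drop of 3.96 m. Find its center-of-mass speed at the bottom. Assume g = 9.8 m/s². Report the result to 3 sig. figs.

For this body I = 0.7MR², i.e. k = I/(MR²) = 0.7.
Since it rolls without slipping, ω = v/R and KE = ½Mv² + ½Iω² = ½(1+k)Mv² = (17/20)Mv².
Energy conservation: (17/20)Mv₀² + Mgh = (17/20)Mv², so v² = v₀² + 2gh/(1+k).
v = √(4.15² + 2×9.8×3.96/1.7) = √62.88 ≈ 7.93 m/s.

v ≈ 7.93 m/s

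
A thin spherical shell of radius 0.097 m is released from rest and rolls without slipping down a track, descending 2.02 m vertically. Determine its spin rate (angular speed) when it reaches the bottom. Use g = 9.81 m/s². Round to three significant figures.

With I = (2/3)MR², the ratio k = I/(MR²) is 2/3.
Since it rolls without slipping, ω = v/R and KE = ½Mv² + ½Iω² = ½(1+k)Mv² = (5/6)Mv².
Energy conservation Mgh = ½(1+k)Mv² gives v = √(2gh/(1+k)) = √(2 × 9.81 × 2.02 / 1.667) = 4.876 m/s.
Then ω = v/R = 4.876 / 0.097 ≈ 50.3 rad/s.

ω ≈ 50.3 rad/s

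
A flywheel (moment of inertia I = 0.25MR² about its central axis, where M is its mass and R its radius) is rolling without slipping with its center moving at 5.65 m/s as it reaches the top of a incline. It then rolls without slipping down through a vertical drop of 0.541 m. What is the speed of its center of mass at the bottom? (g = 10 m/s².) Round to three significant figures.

With I = 0.25MR², the ratio k = I/(MR²) is 0.25.
The rolling condition ω = v/R makes the rotational term ½I(v/R)² = ½kMv², so KE_total = ½(1+k)Mv² = (5/8)Mv².
Conserving energy between top and bottom: (5/8)Mv² = (5/8)Mv₀² + Mgh, hence v² = v₀² + 2gh/(1+k).
v = √(5.65² + 2×10×0.541/1.25) = √40.58 ≈ 6.37 m/s.

v ≈ 6.37 m/s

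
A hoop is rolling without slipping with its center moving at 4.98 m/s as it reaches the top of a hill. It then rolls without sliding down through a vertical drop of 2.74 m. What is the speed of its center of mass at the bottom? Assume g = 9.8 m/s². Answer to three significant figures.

Here I = MR², so the shape factor k = I/(MR²) = 1.
The rolling condition ω = v/R makes the rotational term ½I(v/R)² = ½kMv², so KE_total = ½(1+k)Mv² = Mv².
Conserving energy between top and bottom: Mv² = Mv₀² + Mgh, hence v² = v₀² + 2gh/(1+k).
v = √(4.98² + 2×9.8×2.74/2) = √51.65 ≈ 7.19 m/s.

v ≈ 7.19 m/s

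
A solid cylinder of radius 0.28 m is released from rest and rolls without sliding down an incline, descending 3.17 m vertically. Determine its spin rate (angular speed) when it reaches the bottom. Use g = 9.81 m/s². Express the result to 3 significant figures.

ω ≈ 23.0 rad/s

Here I = (1/2)MR², so the shape factor k = I/(MR²) = 0.5.
The rolling condition ω = v/R makes the rotational term ½I(v/R)² = ½kMv², so KE_total = ½(1+k)Mv² = (3/4)Mv².
Energy conservation Mgh = ½(1+k)Mv² gives v = √(2gh/(1+k)) = √(2 × 9.81 × 3.17 / 1.5) = 6.439 m/s.
Then ω = v/R = 6.439 / 0.28 ≈ 23.0 rad/s.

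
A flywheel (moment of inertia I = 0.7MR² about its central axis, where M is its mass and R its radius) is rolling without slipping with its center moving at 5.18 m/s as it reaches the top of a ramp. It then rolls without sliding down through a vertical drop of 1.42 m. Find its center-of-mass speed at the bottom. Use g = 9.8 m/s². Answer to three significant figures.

v ≈ 6.57 m/s

For this body I = 0.7MR², i.e. k = I/(MR²) = 0.7.
Since it rolls without slipping, ω = v/R and KE = ½Mv² + ½Iω² = ½(1+k)Mv² = (17/20)Mv².
Conserving energy between top and bottom: (17/20)Mv² = (17/20)Mv₀² + Mgh, hence v² = v₀² + 2gh/(1+k).
v = √(5.18² + 2×9.8×1.42/1.7) = √43.2 ≈ 6.57 m/s.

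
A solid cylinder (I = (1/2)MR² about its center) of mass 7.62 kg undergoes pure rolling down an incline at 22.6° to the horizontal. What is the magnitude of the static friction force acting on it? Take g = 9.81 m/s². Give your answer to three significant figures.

Here I = (1/2)MR², so the shape factor k = I/(MR²) = 0.5.
Newton's second law down the slope: Mg sinθ − f = Ma. The torque equation fR = Iα (with α = a/R) gives f = kMa.
Combining, a = g sinθ/(1+k) and f = kMa = kMg sinθ/(1+k).
f = 0.5 × 7.62 × 9.81 × sin22.6° / 1.5 ≈ 9.58 N.

f ≈ 9.58 N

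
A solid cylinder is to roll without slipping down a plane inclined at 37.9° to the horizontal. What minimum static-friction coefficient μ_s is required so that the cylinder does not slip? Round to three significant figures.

The moment of inertia is (1/2)MR², giving k ≡ I/(MR²) = 0.5.
Newton's second law down the slope: Mg sinθ − f = Ma. The torque equation fR = Iα (with α = a/R) gives f = kMa.
These give a = g sinθ/(1+k) and the required friction f = kMg sinθ/(1+k).
With N = Mg cosθ, the no-slip condition f ≤ μN gives μ_min = f/N = k tanθ/(1+k).
μ_min = 0.5 × tan37.9° / 1.5 ≈ 0.259.

μ_min ≈ 0.259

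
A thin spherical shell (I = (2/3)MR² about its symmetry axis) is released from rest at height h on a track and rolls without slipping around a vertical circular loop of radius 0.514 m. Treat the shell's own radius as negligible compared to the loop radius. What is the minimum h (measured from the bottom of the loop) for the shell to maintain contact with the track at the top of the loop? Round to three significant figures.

h_min ≈ 1.46 m

Here I = (2/3)MR², so the shape factor k = I/(MR²) = 2/3.
At the top, contact is just lost when gravity alone supplies the centripetal force: Mg = Mv_top²/r, i.e. v_top² = gr.
With ω = v/R, the kinetic energy at speed v is ½(1+k)Mv² = (5/6)Mv².
Energy conservation from release (height h) to the top (height 2r): Mgh = Mg(2r) + (5/6)M·gr.
Thus h_min = 2r + (1+k)r/2 = r(2 + 1.667/2) = 0.514 × 2.833 ≈ 1.46 m.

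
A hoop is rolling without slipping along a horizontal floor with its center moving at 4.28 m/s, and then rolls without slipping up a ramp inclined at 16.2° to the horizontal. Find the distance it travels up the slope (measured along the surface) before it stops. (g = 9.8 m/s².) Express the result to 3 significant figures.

The moment of inertia is MR², giving k ≡ I/(MR²) = 1.
Since it rolls without slipping, ω = v/R and KE = ½Mv² + ½Iω² = ½(1+k)Mv² = Mv².
Setting this equal to Mgh gives the vertical rise h = (1+k)v₀²/(2g) = 2×4.28²/(2×9.8) = 1.869 m.
The distance along the slope is d = h/sinθ = 1.869/sin16.2° ≈ 6.70 m.

d ≈ 6.70 m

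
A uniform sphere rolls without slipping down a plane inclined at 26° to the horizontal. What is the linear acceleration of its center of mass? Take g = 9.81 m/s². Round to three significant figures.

The moment of inertia is (2/5)MR², giving k ≡ I/(MR²) = 0.4.
Newton's second law down the slope: Mg sinθ − f = Ma. The torque equation fR = Iα (with α = a/R) gives f = kMa.
Eliminating f: Mg sinθ = (1+k)Ma, so a = g sinθ/(1+k) = 9.81 × sin26° / 1.4 ≈ 3.07 m/s².

a ≈ 3.07 m/s²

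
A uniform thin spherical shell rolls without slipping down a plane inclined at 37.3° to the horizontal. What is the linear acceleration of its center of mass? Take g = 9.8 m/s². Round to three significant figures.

With I = (2/3)MR², the ratio k = I/(MR²) is 2/3.
Newton's second law down the slope: Mg sinθ − f = Ma. The torque equation fR = Iα (with α = a/R) gives f = kMa.
Eliminating f: Mg sinθ = (1+k)Ma, so a = g sinθ/(1+k) = 9.8 × sin37.3° / 1.667 ≈ 3.56 m/s².

a ≈ 3.56 m/s²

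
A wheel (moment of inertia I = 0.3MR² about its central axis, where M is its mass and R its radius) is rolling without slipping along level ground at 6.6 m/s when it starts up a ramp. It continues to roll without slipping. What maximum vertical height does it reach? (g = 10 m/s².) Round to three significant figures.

h ≈ 2.83 m

For this body I = 0.3MR², i.e. k = I/(MR²) = 0.3.
Since it rolls without slipping, ω = v/R and KE = ½Mv² + ½Iω² = ½(1+k)Mv² = (13/20)Mv².
At the top the kinetic energy is zero, so (13/20)Mv₀² = Mgh.
Thus h = (1+k)v₀²/(2g) = 1.3 × 6.6² / (2 × 10) ≈ 2.83 m.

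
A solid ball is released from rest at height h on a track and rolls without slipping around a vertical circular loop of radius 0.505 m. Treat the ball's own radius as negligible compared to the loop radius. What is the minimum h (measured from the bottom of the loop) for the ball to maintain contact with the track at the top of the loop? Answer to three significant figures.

h_min ≈ 1.36 m

The moment of inertia is (2/5)MR², giving k ≡ I/(MR²) = 0.4.
At the top, contact is just lost when gravity alone supplies the centripetal force: Mg = Mv_top²/r, i.e. v_top² = gr.
With ω = v/R, the kinetic energy at speed v is ½(1+k)Mv² = (7/10)Mv².
Energy conservation from release (height h) to the top (height 2r): Mgh = Mg(2r) + (7/10)M·gr.
Thus h_min = 2r + (1+k)r/2 = r(2 + 1.4/2) = 0.505 × 2.7 ≈ 1.36 m.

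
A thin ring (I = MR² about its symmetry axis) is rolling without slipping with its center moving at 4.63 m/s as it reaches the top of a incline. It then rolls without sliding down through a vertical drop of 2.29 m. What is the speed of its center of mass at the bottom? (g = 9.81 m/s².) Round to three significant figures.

v ≈ 6.63 m/s

For this body I = MR², i.e. k = I/(MR²) = 1.
Since it rolls without slipping, ω = v/R and KE = ½Mv² + ½Iω² = ½(1+k)Mv² = Mv².
Energy conservation: Mv₀² + Mgh = Mv², so v² = v₀² + 2gh/(1+k).
v = √(4.63² + 2×9.81×2.29/2) = √43.9 ≈ 6.63 m/s.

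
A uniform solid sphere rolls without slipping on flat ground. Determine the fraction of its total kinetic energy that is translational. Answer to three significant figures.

fraction ≈ 0.714

For this body I = (2/5)MR², i.e. k = I/(MR²) = 0.4.
Since ω = v/R, the translational part is ½Mv² and the rotational part is ½I(v/R)² = ½kMv²; the total is ½(1+k)Mv².
The translational fraction is therefore 1/(1+k) = 1/1.4 ≈ 0.714.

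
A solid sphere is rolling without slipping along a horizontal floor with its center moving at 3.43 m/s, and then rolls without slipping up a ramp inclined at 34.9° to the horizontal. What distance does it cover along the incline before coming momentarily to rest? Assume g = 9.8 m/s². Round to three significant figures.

d ≈ 1.47 m

The moment of inertia is (2/5)MR², giving k ≡ I/(MR²) = 0.4.
The rolling condition ω = v/R makes the rotational term ½I(v/R)² = ½kMv², so KE_total = ½(1+k)Mv² = (7/10)Mv².
Setting this equal to Mgh gives the vertical rise h = (1+k)v₀²/(2g) = 1.4×3.43²/(2×9.8) = 0.8403 m.
The distance along the slope is d = h/sinθ = 0.8403/sin34.9° ≈ 1.47 m.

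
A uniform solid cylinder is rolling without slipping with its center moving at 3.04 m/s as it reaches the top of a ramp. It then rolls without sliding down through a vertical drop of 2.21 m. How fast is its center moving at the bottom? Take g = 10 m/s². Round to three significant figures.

v ≈ 6.22 m/s

Here I = (1/2)MR², so the shape factor k = I/(MR²) = 0.5.
The rolling condition ω = v/R makes the rotational term ½I(v/R)² = ½kMv², so KE_total = ½(1+k)Mv² = (3/4)Mv².
Conserving energy between top and bottom: (3/4)Mv² = (3/4)Mv₀² + Mgh, hence v² = v₀² + 2gh/(1+k).
v = √(3.04² + 2×10×2.21/1.5) = √38.71 ≈ 6.22 m/s.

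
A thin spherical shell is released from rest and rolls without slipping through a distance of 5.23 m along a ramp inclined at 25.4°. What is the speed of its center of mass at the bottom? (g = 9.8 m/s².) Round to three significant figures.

With I = (2/3)MR², the ratio k = I/(MR²) is 2/3.
The rolling condition ω = v/R makes the rotational term ½I(v/R)² = ½kMv², so KE_total = ½(1+k)Mv² = (5/6)Mv².
The vertical drop is h = L sinθ = 5.23 × sin25.4° = 2.243 m.
Setting Mgh = (5/6)Mv² gives v = √(2gh/(1+k)) = √(2·9.8·2.243/1.667) ≈ 5.14 m/s.

v ≈ 5.14 m/s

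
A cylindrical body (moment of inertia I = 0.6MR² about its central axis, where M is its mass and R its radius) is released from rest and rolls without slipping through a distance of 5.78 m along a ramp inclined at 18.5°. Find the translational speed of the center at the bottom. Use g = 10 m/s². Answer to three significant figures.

With I = 0.6MR², the ratio k = I/(MR²) is 0.6.
Rolling without slipping gives ω = v/R, so the total kinetic energy is ½Mv² + ½Iω² = ½(1+k)Mv² = (4/5)Mv².
The vertical drop is h = L sinθ = 5.78 × sin18.5° = 1.834 m.
Setting Mgh = (4/5)Mv² gives v = √(2gh/(1+k)) = √(2·10·1.834/1.6) ≈ 4.79 m/s.

v ≈ 4.79 m/s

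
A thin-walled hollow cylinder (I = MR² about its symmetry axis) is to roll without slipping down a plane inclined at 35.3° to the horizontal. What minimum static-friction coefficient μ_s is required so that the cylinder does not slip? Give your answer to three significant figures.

μ_min ≈ 0.354

Here I = MR², so the shape factor k = I/(MR²) = 1.
Newton's second law down the slope: Mg sinθ − f = Ma. The torque equation fR = Iα (with α = a/R) gives f = kMa.
These give a = g sinθ/(1+k) and the required friction f = kMg sinθ/(1+k).
The normal force is N = Mg cosθ, so μ_min = f/N = k tanθ/(1+k).
μ_min = 1 × tan35.3° / 2 ≈ 0.354.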